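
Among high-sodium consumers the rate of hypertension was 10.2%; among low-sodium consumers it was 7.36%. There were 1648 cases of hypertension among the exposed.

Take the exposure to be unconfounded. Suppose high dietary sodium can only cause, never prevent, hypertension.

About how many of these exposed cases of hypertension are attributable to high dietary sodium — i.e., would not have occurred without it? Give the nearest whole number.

about 459 cases

p₁ = 0.102, p₀ = 0.0736.
PN = (p₁ − p₀)/p₁ = (0.102 − 0.0736) / 0.102 ≈ 0.27843.
Attributable cases ≈ PN × (exposed cases) = 0.27843 × 1648 ≈ 458.85.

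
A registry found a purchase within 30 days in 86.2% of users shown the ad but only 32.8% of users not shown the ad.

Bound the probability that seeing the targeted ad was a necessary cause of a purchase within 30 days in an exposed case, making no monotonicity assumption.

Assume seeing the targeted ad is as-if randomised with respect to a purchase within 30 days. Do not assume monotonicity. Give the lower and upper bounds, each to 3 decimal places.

p₁ = 0.862, p₀ = 0.328.
Under exogeneity alone the bounds on PN are max{0,(p₁−p₀)/p₁} ≤ PN ≤ min{1,(1−p₀)/p₁}.
  lower = (p₁ − p₀)/p₁ = 0.534 / 0.862 ≈ 0.6195
  upper = min{1, (1 − p₀)/p₁} = 0.672 / 0.862 ≈ 0.7796

0.619 ≤ PN ≤ 0.780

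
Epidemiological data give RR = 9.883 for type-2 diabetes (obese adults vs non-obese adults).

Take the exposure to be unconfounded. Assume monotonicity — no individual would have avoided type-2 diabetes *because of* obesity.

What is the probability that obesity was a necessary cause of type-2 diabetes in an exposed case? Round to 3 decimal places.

PN ≈ 0.899

Under exogeneity and monotonicity, PN = (RR − 1) / RR = 1 − 1/RR.
PN = (9.883 − 1) / 9.883 = 8.883 / 9.883 ≈ 0.8988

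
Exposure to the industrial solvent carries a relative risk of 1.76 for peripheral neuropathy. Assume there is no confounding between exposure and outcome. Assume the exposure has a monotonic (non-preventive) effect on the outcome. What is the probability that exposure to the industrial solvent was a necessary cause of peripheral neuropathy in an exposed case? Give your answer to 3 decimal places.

PN ≈ 0.432

Under exogeneity and monotonicity, PN = (RR − 1) / RR = 1 − 1/RR.
PN = (1.76 − 1) / 1.76 = 0.76 / 1.76 ≈ 0.4318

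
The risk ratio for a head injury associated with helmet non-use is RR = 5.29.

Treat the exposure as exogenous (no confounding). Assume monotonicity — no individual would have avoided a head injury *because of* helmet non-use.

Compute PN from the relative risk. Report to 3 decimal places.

PN ≈ 0.811

Under exogeneity and monotonicity, PN = (RR − 1) / RR = 1 − 1/RR.
PN = (5.29 − 1) / 5.29 = 4.29 / 5.29 ≈ 0.8110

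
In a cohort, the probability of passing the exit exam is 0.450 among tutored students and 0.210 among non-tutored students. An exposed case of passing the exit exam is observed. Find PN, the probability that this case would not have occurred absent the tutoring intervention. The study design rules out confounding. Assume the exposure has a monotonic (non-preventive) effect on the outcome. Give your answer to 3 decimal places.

Let p₁ = 0.45, p₀ = 0.21.
Under exogeneity and monotonicity, PN = (p₁ − p₀) / p₁.
PN = (0.45 − 0.21) / 0.45 = 0.24 / 0.45 ≈ 0.5333

PN ≈ 0.533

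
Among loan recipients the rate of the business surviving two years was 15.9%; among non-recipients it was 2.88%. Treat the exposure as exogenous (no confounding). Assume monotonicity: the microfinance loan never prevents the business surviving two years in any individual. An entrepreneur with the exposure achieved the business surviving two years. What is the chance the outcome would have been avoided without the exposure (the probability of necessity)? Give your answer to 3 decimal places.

p₁ = 0.159, p₀ = 0.0288.
Under exogeneity and monotonicity, PN = (p₁ − p₀) / p₁.
PN = (0.159 − 0.0288) / 0.159 = 0.1302 / 0.159 ≈ 0.8189

PN ≈ 0.819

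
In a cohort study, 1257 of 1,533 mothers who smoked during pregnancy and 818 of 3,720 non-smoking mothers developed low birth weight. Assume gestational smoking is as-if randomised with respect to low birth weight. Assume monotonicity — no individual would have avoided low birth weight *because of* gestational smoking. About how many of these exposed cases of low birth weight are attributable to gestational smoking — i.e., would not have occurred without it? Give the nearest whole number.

about 920 cases

p₁ = P(outcome | exposed) = 1257/1533 = 0.81996
p₀ = P(outcome | unexposed) = 818/3720 = 0.21989
PN = (p₁ − p₀)/p₁ = (0.81996 − 0.21989) / 0.81996 ≈ 0.73183.
Attributable cases ≈ PN × (exposed cases) = 0.73183 × 1257 ≈ 919.90.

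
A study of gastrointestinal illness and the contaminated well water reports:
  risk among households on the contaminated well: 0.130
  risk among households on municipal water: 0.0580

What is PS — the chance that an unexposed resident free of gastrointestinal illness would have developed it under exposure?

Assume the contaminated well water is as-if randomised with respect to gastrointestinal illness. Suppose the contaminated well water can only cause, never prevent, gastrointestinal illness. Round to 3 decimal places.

Let p₁ = 0.13, p₀ = 0.058.
Under exogeneity and monotonicity, PS = (p₁ − p₀) / (1 − p₀).
PS = (0.13 − 0.058) / (1 − 0.058) = 0.072 / 0.942 ≈ 0.0764

PS ≈ 0.076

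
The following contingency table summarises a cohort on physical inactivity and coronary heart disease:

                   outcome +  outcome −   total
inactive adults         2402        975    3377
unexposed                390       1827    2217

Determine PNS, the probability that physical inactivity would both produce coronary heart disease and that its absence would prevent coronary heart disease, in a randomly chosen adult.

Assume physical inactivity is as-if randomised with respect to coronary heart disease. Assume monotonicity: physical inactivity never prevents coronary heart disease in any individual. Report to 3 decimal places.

PNS ≈ 0.535

p₁ = P(outcome | exposed) = 2402/3377 = 0.71128
p₀ = P(outcome | unexposed) = 390/2217 = 0.17591
Under exogeneity and monotonicity, PNS = p₁ − p₀.
PNS = 0.71128 − 0.17591 = 0.53537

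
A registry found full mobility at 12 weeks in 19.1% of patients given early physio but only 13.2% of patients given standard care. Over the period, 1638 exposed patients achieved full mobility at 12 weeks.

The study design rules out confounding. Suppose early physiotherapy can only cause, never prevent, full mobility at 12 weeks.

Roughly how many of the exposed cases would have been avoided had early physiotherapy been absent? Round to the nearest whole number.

p₁ = 0.191, p₀ = 0.132.
PN = (p₁ − p₀)/p₁ = (0.191 − 0.132) / 0.191 ≈ 0.30890.
Attributable cases ≈ PN × (exposed cases) = 0.30890 × 1638 ≈ 505.98.

about 506 cases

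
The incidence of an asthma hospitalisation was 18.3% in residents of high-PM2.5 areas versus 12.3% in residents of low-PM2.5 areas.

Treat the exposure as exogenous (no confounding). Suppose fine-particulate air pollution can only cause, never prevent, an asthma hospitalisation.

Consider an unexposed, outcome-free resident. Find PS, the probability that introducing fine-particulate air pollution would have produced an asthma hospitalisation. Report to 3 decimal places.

p₁ = 0.183, p₀ = 0.123.
Under exogeneity and monotonicity, PS = (p₁ − p₀) / (1 − p₀).
PS = (0.183 − 0.123) / (1 − 0.123) = 0.06 / 0.877 ≈ 0.0684

PS ≈ 0.068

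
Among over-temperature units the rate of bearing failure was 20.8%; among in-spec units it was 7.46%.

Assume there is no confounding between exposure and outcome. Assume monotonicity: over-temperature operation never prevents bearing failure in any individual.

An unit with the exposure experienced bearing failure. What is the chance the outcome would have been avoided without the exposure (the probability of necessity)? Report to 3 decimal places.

PN ≈ 0.641

p₁ = 0.208, p₀ = 0.0746.
Under exogeneity and monotonicity, PN = (p₁ − p₀) / p₁.
PN = (0.208 − 0.0746) / 0.208 = 0.1334 / 0.208 ≈ 0.6413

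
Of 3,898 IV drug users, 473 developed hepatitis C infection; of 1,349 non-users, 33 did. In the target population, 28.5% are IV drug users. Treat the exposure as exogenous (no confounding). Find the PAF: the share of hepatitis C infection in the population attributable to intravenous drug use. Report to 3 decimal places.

p₁ = P(outcome | exposed) = 473/3898 = 0.12134
p₀ = P(outcome | unexposed) = 33/1349 = 0.024463
Overall risk P(Y=1) = π·p₁ + (1−π)·p₀ = 0.285×0.12134 + 0.715×0.024463 = 0.052074.
Under exogeneity, PAF = [P(Y=1) − p₀] / P(Y=1).
PAF = (0.052074 − 0.024463) / 0.052074 ≈ 0.5302

PAF ≈ 0.530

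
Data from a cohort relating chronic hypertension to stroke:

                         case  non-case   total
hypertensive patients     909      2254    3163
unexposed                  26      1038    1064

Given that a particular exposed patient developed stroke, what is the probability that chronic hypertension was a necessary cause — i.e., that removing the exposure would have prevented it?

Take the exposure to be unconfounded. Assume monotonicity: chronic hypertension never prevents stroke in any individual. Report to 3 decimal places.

p₁ = P(outcome | exposed) = 909/3163 = 0.28739
p₀ = P(outcome | unexposed) = 26/1064 = 0.024436
Under exogeneity and monotonicity, PN = (p₁ − p₀)/p₁.
PN = (0.28739 − 0.024436) / 0.28739 ≈ 0.9150

PN ≈ 0.915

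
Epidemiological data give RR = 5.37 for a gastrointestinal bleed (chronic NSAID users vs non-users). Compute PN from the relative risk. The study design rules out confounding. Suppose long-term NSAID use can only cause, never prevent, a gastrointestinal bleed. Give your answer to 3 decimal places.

Under exogeneity and monotonicity, PN = (RR − 1) / RR = 1 − 1/RR.
PN = (5.37 − 1) / 5.37 = 4.37 / 5.37 ≈ 0.8138

PN ≈ 0.814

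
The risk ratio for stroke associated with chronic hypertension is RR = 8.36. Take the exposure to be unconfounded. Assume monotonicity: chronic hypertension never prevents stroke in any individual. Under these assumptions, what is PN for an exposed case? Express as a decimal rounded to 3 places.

PN ≈ 0.880

Under exogeneity and monotonicity, PN = (RR − 1) / RR = 1 − 1/RR.
PN = (8.36 − 1) / 8.36 = 7.36 / 8.36 ≈ 0.8804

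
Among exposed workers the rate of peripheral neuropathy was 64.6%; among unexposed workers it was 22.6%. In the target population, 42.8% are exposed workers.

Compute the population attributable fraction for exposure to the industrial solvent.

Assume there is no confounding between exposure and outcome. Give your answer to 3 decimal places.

p₁ = 0.646, p₀ = 0.226.
Overall risk P(Y=1) = π·p₁ + (1−π)·p₀ = 0.428×0.646 + 0.572×0.226 = 0.40576.
Under exogeneity, PAF = [P(Y=1) − p₀] / P(Y=1).
PAF = (0.40576 − 0.226) / 0.40576 ≈ 0.4430

PAF ≈ 0.443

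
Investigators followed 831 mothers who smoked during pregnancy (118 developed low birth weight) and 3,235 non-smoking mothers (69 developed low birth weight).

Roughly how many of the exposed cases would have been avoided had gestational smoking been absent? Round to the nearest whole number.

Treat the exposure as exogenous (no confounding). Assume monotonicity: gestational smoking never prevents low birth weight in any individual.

about 100 cases

p₁ = P(outcome | exposed) = 118/831 = 0.142
p₀ = P(outcome | unexposed) = 69/3235 = 0.021329
PN = (p₁ − p₀)/p₁ = (0.142 − 0.021329) / 0.142 ≈ 0.84979.
Attributable cases ≈ PN × (exposed cases) = 0.84979 × 118 ≈ 100.28.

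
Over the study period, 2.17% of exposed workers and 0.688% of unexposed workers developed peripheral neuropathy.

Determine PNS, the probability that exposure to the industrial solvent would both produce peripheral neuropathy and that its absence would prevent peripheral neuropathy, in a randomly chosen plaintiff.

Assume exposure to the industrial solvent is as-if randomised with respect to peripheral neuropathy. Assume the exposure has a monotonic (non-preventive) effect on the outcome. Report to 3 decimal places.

PNS ≈ 0.015

p₁ = 0.0217, p₀ = 0.00688.
Under exogeneity and monotonicity, PNS = p₁ − p₀.
PNS = 0.0217 − 0.00688 = 0.01482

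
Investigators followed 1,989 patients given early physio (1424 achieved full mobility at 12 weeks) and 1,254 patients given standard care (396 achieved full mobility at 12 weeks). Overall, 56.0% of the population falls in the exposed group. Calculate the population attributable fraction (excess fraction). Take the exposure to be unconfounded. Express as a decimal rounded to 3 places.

PAF ≈ 0.415

p₁ = P(outcome | exposed) = 1424/1989 = 0.71594
p₀ = P(outcome | unexposed) = 396/1254 = 0.31579
Overall risk P(Y=1) = π·p₁ + (1−π)·p₀ = 0.56×0.71594 + 0.44×0.31579 = 0.53987.
Under exogeneity, PAF = [P(Y=1) − p₀] / P(Y=1).
PAF = (0.53987 − 0.31579) / 0.53987 ≈ 0.4151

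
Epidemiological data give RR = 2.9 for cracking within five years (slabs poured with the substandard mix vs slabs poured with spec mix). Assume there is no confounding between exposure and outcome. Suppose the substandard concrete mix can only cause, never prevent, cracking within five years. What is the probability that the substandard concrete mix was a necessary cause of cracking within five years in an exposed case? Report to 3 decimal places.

PN ≈ 0.655

Under exogeneity and monotonicity, PN = (RR − 1) / RR = 1 − 1/RR.
PN = (2.9 − 1) / 2.9 = 1.9 / 2.9 ≈ 0.6552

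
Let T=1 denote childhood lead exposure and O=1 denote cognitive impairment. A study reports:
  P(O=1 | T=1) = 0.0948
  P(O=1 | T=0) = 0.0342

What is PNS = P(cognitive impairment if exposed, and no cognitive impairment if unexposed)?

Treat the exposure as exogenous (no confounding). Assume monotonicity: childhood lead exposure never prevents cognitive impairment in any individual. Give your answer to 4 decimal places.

Let p₁ = 0.0948, p₀ = 0.0342.
Under exogeneity and monotonicity, PNS = p₁ − p₀.
PNS = 0.0948 − 0.0342 = 0.0606

PNS ≈ 0.0606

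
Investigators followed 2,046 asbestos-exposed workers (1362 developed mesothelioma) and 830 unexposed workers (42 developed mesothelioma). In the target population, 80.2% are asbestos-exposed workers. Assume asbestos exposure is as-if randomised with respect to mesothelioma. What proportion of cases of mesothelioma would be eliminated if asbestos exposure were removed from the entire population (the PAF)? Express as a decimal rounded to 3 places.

PAF ≈ 0.907

p₁ = P(outcome | exposed) = 1362/2046 = 0.66569
p₀ = P(outcome | unexposed) = 42/830 = 0.050602
Overall risk P(Y=1) = π·p₁ + (1−π)·p₀ = 0.802×0.66569 + 0.198×0.050602 = 0.5439.
Under exogeneity, PAF = [P(Y=1) − p₀] / P(Y=1).
PAF = (0.5439 − 0.050602) / 0.5439 ≈ 0.9070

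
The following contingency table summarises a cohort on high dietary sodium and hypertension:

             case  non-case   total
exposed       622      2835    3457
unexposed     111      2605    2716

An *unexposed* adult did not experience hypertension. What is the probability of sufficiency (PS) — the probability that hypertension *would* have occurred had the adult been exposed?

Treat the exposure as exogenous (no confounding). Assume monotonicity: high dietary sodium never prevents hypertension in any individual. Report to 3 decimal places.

p₁ = P(outcome | exposed) = 622/3457 = 0.17992
p₀ = P(outcome | unexposed) = 111/2716 = 0.040869
Under exogeneity and monotonicity, PS = (p₁ − p₀)/(1 − p₀).
PS = (0.17992 − 0.040869) / 0.95913 ≈ 0.1450

PS ≈ 0.145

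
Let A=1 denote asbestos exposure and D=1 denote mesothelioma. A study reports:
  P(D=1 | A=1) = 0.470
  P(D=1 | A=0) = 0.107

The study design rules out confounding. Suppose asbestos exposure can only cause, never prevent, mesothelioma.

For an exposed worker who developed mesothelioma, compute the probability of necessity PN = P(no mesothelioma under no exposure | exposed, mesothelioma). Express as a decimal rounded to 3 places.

Let p₁ = 0.47, p₀ = 0.107.
Under exogeneity and monotonicity, PN = (p₁ − p₀) / p₁.
PN = (0.47 − 0.107) / 0.47 = 0.363 / 0.47 ≈ 0.7723

PN ≈ 0.772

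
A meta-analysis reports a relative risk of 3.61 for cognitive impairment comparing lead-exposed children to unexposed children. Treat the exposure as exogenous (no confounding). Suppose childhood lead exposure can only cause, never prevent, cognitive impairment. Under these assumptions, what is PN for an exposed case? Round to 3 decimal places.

Under exogeneity and monotonicity, PN = (RR − 1) / RR = 1 − 1/RR.
PN = (3.61 − 1) / 3.61 = 2.61 / 3.61 ≈ 0.7230

PN ≈ 0.723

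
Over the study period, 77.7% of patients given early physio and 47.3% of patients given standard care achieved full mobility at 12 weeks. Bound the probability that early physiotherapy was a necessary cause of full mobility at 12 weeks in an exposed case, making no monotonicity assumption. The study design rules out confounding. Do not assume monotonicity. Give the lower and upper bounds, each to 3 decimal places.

p₁ = 0.777, p₀ = 0.473.
Under exogeneity alone the bounds on PN are max{0,(p₁−p₀)/p₁} ≤ PN ≤ min{1,(1−p₀)/p₁}.
  lower = (p₁ − p₀)/p₁ = 0.304 / 0.777 ≈ 0.3912
  upper = min{1, (1 − p₀)/p₁} = 0.527 / 0.777 ≈ 0.6782

0.391 ≤ PN ≤ 0.678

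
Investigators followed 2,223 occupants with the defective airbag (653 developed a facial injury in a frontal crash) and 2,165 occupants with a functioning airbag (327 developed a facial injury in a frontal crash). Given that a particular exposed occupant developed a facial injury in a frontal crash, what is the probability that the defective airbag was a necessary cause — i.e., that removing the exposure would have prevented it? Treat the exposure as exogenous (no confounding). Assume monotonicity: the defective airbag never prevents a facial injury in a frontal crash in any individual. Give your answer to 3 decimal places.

PN ≈ 0.486

p₁ = P(outcome | exposed) = 653/2223 = 0.29375
p₀ = P(outcome | unexposed) = 327/2165 = 0.15104
Under exogeneity and monotonicity, PN = (p₁ − p₀) / p₁.
PN = (0.29375 − 0.15104) / 0.29375 = 0.14271 / 0.29375 ≈ 0.4858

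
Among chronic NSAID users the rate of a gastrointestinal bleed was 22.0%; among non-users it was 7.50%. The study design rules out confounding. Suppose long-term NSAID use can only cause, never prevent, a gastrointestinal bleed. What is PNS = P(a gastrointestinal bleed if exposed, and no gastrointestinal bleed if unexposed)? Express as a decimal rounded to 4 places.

p₁ = 0.22, p₀ = 0.075.
Under exogeneity and monotonicity, PNS = p₁ − p₀.
PNS = 0.22 − 0.075 = 0.145

PNS ≈ 0.1450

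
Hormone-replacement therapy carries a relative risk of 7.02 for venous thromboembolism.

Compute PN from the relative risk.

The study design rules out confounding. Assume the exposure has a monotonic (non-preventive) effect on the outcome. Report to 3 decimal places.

Under exogeneity and monotonicity, PN = (RR − 1) / RR = 1 − 1/RR.
PN = (7.02 − 1) / 7.02 = 6.02 / 7.02 ≈ 0.8575

PN ≈ 0.858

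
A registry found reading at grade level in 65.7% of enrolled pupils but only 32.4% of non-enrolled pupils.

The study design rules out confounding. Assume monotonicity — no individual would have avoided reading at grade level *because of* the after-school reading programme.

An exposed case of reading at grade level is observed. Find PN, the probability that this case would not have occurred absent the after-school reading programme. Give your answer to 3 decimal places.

PN ≈ 0.507

p₁ = 0.657, p₀ = 0.324.
Under exogeneity and monotonicity, PN = (p₁ − p₀) / p₁.
PN = (0.657 − 0.324) / 0.657 = 0.333 / 0.657 ≈ 0.5068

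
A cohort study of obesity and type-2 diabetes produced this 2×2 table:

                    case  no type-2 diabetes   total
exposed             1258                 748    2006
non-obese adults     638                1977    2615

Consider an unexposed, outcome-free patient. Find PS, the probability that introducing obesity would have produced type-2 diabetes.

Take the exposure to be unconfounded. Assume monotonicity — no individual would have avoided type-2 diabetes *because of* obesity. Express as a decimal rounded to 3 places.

p₁ = P(outcome | exposed) = 1258/2006 = 0.62712
p₀ = P(outcome | unexposed) = 638/2615 = 0.24398
Under exogeneity and monotonicity, PS = (p₁ − p₀) / (1 − p₀).
PS = (0.62712 − 0.24398) / (1 − 0.24398) = 0.38314 / 0.75602 ≈ 0.5068

PS ≈ 0.507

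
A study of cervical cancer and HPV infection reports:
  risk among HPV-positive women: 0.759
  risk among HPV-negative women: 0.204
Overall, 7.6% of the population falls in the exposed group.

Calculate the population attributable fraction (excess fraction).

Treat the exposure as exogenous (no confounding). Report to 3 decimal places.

PAF ≈ 0.171

Let p₁ = 0.759, p₀ = 0.204.
Overall risk P(Y=1) = π·p₁ + (1−π)·p₀ = 0.076×0.759 + 0.924×0.204 = 0.24618.
Under exogeneity, PAF = [P(Y=1) − p₀] / P(Y=1).
PAF = (0.24618 − 0.204) / 0.24618 ≈ 0.1713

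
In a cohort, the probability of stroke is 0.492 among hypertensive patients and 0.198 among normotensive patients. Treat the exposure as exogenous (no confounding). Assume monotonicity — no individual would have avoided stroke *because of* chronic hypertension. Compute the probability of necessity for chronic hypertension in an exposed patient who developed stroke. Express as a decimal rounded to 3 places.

Let p₁ = 0.492, p₀ = 0.198.
Under exogeneity and monotonicity, PN = (p₁ − p₀) / p₁.
PN = (0.492 − 0.198) / 0.492 = 0.294 / 0.492 ≈ 0.5976

PN ≈ 0.598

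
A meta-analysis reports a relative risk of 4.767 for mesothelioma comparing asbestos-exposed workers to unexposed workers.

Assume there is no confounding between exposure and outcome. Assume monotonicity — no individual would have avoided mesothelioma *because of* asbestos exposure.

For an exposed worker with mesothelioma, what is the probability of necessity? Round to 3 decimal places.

PN ≈ 0.790

Under exogeneity and monotonicity, PN = (RR − 1) / RR = 1 − 1/RR.
PN = (4.767 − 1) / 4.767 = 3.767 / 4.767 ≈ 0.7902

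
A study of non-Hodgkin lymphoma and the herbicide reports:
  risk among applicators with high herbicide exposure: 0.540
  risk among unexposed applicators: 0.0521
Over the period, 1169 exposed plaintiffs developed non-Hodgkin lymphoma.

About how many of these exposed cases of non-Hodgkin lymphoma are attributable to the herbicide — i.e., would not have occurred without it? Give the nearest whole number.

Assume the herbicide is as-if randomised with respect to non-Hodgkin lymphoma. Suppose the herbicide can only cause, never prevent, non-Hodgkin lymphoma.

about 1056 cases

Let p₁ = 0.54, p₀ = 0.0521.
PN = (p₁ − p₀)/p₁ = (0.54 − 0.0521) / 0.54 ≈ 0.90352.
Attributable cases ≈ PN × (exposed cases) = 0.90352 × 1169 ≈ 1056.21.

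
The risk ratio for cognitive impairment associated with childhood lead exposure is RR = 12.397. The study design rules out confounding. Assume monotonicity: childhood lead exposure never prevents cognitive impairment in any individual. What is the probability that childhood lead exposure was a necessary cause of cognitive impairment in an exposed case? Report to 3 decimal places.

PN ≈ 0.919

Under exogeneity and monotonicity, PN = (RR − 1) / RR = 1 − 1/RR.
PN = (12.397 − 1) / 12.397 = 11.4 / 12.397 ≈ 0.9193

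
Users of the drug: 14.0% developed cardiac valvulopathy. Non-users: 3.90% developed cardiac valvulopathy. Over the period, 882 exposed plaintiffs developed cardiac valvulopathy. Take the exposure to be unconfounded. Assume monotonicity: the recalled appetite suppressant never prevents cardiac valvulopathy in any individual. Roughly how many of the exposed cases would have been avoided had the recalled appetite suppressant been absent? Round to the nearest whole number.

about 636 cases

p₁ = 0.14, p₀ = 0.039.
PN = (p₁ − p₀)/p₁ = (0.14 − 0.039) / 0.14 ≈ 0.72143.
Attributable cases ≈ PN × (exposed cases) = 0.72143 × 882 ≈ 636.30.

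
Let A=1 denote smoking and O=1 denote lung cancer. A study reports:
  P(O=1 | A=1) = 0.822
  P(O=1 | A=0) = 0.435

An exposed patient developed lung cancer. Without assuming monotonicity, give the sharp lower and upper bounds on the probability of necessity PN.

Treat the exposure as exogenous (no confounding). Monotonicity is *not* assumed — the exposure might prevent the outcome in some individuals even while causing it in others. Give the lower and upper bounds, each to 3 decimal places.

Let p₁ = 0.822, p₀ = 0.435.
Under exogeneity alone the bounds on PN are max{0,(p₁−p₀)/p₁} ≤ PN ≤ min{1,(1−p₀)/p₁}.
  lower = (p₁ − p₀)/p₁ = 0.387 / 0.822 ≈ 0.4708
  upper = min{1, (1 − p₀)/p₁} = 0.565 / 0.822 ≈ 0.6873

0.471 ≤ PN ≤ 0.687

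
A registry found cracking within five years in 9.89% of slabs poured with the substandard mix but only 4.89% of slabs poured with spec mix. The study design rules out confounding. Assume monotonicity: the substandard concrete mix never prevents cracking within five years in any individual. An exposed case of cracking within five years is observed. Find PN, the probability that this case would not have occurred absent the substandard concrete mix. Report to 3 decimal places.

p₁ = 0.0989, p₀ = 0.0489.
Under exogeneity and monotonicity, PN = (p₁ − p₀) / p₁.
PN = (0.0989 − 0.0489) / 0.0989 = 0.05 / 0.0989 ≈ 0.5056

PN ≈ 0.506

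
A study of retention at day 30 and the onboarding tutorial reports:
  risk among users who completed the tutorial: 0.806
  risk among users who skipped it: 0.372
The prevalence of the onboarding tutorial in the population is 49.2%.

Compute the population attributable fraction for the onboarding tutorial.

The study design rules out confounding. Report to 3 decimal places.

PAF ≈ 0.365

Let p₁ = 0.806, p₀ = 0.372.
Overall risk P(Y=1) = π·p₁ + (1−π)·p₀ = 0.492×0.806 + 0.508×0.372 = 0.58553.
Under exogeneity, PAF = [P(Y=1) − p₀] / P(Y=1).
PAF = (0.58553 − 0.372) / 0.58553 ≈ 0.3647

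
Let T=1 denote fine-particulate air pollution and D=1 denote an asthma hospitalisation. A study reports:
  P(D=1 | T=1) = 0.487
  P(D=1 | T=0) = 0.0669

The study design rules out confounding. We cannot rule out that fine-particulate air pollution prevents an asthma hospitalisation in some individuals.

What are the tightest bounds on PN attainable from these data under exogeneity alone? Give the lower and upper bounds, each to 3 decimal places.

0.863 ≤ PN ≤ 1.000

Let p₁ = 0.487, p₀ = 0.0669.
Under exogeneity alone the bounds on PN are max{0,(p₁−p₀)/p₁} ≤ PN ≤ min{1,(1−p₀)/p₁}.
  lower = (p₁ − p₀)/p₁ = 0.4201 / 0.487 ≈ 0.8626
  upper = min{1, (1 − p₀)/p₁} = 0.9331 / 0.487 ≈ 1.9160 → capped at 1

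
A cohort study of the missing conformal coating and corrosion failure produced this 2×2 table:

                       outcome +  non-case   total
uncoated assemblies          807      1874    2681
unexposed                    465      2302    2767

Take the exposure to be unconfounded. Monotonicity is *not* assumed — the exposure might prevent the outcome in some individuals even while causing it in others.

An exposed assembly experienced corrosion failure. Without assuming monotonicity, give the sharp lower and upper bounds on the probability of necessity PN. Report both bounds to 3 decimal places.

0.442 ≤ PN ≤ 1.000

p₁ = P(outcome | exposed) = 807/2681 = 0.30101
p₀ = P(outcome | unexposed) = 465/2767 = 0.16805
Under exogeneity alone the bounds on PN are max{0,(p₁−p₀)/p₁} ≤ PN ≤ min{1,(1−p₀)/p₁}.
  lower = (p₁ − p₀)/p₁ = 0.13296 / 0.30101 ≈ 0.4417
  upper = min{1, (1 − p₀)/p₁} = 0.83195 / 0.30101 ≈ 2.7639 → capped at 1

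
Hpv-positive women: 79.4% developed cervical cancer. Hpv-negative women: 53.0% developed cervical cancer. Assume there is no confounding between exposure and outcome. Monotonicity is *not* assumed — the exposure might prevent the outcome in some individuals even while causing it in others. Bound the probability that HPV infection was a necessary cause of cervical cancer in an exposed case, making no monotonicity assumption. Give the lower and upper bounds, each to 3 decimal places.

0.332 ≤ PN ≤ 0.592

p₁ = 0.794, p₀ = 0.53.
Under exogeneity alone the bounds on PN are max{0,(p₁−p₀)/p₁} ≤ PN ≤ min{1,(1−p₀)/p₁}.
  lower = (p₁ − p₀)/p₁ = 0.264 / 0.794 ≈ 0.3325
  upper = min{1, (1 − p₀)/p₁} = 0.47 / 0.794 ≈ 0.5919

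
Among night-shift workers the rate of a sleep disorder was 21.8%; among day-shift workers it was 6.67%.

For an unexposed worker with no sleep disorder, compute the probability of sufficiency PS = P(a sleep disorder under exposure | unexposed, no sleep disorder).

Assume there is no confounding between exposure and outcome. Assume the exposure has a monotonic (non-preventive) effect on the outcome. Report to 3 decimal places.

PS ≈ 0.162

p₁ = 0.218, p₀ = 0.0667.
Under exogeneity and monotonicity, PS = (p₁ − p₀) / (1 − p₀).
PS = (0.218 − 0.0667) / (1 − 0.0667) = 0.1513 / 0.9333 ≈ 0.1621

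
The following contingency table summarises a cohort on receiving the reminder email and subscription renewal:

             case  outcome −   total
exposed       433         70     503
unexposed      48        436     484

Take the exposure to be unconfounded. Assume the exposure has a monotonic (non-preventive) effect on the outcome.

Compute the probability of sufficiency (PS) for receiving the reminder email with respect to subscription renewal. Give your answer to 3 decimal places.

PS ≈ 0.846

p₁ = P(outcome | exposed) = 433/503 = 0.86083
p₀ = P(outcome | unexposed) = 48/484 = 0.099174
Under exogeneity and monotonicity, PS = (p₁ − p₀)/(1 − p₀).
PS = (0.86083 − 0.099174) / 0.90083 ≈ 0.8455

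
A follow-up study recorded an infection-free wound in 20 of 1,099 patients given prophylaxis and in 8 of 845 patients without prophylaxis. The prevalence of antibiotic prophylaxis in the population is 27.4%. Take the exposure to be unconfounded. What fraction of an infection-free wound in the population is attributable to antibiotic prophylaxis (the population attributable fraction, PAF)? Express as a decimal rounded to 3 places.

PAF ≈ 0.202

p₁ = P(outcome | exposed) = 20/1099 = 0.018198
p₀ = P(outcome | unexposed) = 8/845 = 0.0094675
Overall risk P(Y=1) = π·p₁ + (1−π)·p₀ = 0.274×0.018198 + 0.726×0.0094675 = 0.01186.
Under exogeneity, PAF = [P(Y=1) − p₀] / P(Y=1).
PAF = (0.01186 − 0.0094675) / 0.01186 ≈ 0.2017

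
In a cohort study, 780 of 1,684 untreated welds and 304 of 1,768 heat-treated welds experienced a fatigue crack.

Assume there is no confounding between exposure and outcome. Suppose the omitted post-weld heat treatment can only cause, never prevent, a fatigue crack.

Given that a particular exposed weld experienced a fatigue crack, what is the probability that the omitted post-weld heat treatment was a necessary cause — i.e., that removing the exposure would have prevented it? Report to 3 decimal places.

PN ≈ 0.629

p₁ = P(outcome | exposed) = 780/1684 = 0.46318
p₀ = P(outcome | unexposed) = 304/1768 = 0.17195
Under exogeneity and monotonicity, PN = (p₁ − p₀) / p₁.
PN = (0.46318 − 0.17195) / 0.46318 = 0.29124 / 0.46318 ≈ 0.6288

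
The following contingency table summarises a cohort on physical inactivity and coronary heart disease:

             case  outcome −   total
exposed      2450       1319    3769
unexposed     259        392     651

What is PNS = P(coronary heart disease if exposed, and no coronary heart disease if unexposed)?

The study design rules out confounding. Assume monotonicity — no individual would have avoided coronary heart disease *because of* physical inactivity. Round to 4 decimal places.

p₁ = P(outcome | exposed) = 2450/3769 = 0.65004
p₀ = P(outcome | unexposed) = 259/651 = 0.39785
Under exogeneity and monotonicity, PNS = p₁ − p₀.
PNS = 0.65004 − 0.39785 = 0.25219

PNS ≈ 0.2522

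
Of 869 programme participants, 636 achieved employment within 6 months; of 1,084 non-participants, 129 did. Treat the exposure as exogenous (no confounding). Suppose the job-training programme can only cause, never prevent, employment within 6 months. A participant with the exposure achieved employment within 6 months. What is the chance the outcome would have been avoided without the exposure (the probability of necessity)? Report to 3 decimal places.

PN ≈ 0.837

p₁ = P(outcome | exposed) = 636/869 = 0.73188
p₀ = P(outcome | unexposed) = 129/1084 = 0.119
Under exogeneity and monotonicity, PN = (p₁ − p₀) / p₁.
PN = (0.73188 − 0.119) / 0.73188 = 0.61287 / 0.73188 ≈ 0.8374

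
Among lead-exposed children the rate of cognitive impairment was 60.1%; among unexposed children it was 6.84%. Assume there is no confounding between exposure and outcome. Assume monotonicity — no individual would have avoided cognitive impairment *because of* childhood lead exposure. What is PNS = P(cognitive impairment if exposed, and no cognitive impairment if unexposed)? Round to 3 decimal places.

PNS ≈ 0.533

p₁ = 0.601, p₀ = 0.0684.
Under exogeneity and monotonicity, PNS = p₁ − p₀.
PNS = 0.601 − 0.0684 = 0.5326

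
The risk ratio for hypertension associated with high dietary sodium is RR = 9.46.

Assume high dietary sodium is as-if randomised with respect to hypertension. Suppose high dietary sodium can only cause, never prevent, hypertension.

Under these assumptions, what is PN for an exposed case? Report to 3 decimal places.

Under exogeneity and monotonicity, PN = (RR − 1) / RR = 1 − 1/RR.
PN = (9.46 − 1) / 9.46 = 8.46 / 9.46 ≈ 0.8943

PN ≈ 0.894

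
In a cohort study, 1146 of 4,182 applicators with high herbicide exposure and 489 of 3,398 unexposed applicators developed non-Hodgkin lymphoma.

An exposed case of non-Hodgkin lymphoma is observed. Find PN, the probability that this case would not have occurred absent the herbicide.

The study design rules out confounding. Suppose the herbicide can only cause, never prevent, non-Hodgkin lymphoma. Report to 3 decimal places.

PN ≈ 0.475

p₁ = P(outcome | exposed) = 1146/4182 = 0.27403
p₀ = P(outcome | unexposed) = 489/3398 = 0.14391
Under exogeneity and monotonicity, PN = (p₁ − p₀) / p₁.
PN = (0.27403 − 0.14391) / 0.27403 = 0.13012 / 0.27403 ≈ 0.4748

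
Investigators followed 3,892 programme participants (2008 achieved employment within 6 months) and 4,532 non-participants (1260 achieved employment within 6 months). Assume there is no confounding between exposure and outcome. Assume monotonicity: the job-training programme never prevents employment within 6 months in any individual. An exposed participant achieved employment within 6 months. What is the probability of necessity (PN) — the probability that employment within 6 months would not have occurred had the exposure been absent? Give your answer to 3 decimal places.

p₁ = P(outcome | exposed) = 2008/3892 = 0.51593
p₀ = P(outcome | unexposed) = 1260/4532 = 0.27802
Under exogeneity and monotonicity, PN = (p₁ − p₀) / p₁.
PN = (0.51593 − 0.27802) / 0.51593 = 0.23791 / 0.51593 ≈ 0.4611

PN ≈ 0.461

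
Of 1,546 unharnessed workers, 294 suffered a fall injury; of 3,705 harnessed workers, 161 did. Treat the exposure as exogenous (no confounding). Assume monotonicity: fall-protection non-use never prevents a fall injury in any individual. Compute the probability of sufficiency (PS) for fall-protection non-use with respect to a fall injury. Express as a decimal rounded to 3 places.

PS ≈ 0.153

p₁ = P(outcome | exposed) = 294/1546 = 0.19017
p₀ = P(outcome | unexposed) = 161/3705 = 0.043455
Under exogeneity and monotonicity, PS = (p₁ − p₀) / (1 − p₀).
PS = (0.19017 − 0.043455) / (1 − 0.043455) = 0.14671 / 0.95655 ≈ 0.1534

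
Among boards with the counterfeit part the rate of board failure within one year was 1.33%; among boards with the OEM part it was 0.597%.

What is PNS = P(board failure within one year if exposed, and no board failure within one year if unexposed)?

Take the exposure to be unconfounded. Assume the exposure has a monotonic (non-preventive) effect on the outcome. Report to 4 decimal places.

PNS ≈ 0.0073

p₁ = 0.0133, p₀ = 0.00597.
Under exogeneity and monotonicity, PNS = p₁ − p₀.
PNS = 0.0133 − 0.00597 = 0.00733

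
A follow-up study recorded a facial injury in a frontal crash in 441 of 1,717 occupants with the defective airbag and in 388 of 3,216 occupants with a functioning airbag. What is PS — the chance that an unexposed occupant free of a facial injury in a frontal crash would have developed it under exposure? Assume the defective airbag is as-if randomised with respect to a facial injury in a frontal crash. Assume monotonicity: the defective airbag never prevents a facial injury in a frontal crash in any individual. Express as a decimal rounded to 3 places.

PS ≈ 0.155

p₁ = P(outcome | exposed) = 441/1717 = 0.25684
p₀ = P(outcome | unexposed) = 388/3216 = 0.12065
Under exogeneity and monotonicity, PS = (p₁ − p₀) / (1 − p₀).
PS = (0.25684 − 0.12065) / (1 − 0.12065) = 0.1362 / 0.87935 ≈ 0.1549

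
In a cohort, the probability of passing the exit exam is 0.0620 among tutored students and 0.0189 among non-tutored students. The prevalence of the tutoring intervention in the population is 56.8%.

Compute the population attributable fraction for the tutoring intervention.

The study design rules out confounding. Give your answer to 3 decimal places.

PAF ≈ 0.564

Let p₁ = 0.062, p₀ = 0.0189.
Overall risk P(Y=1) = π·p₁ + (1−π)·p₀ = 0.568×0.062 + 0.432×0.0189 = 0.043381.
Under exogeneity, PAF = [P(Y=1) − p₀] / P(Y=1).
PAF = (0.043381 − 0.0189) / 0.043381 ≈ 0.5643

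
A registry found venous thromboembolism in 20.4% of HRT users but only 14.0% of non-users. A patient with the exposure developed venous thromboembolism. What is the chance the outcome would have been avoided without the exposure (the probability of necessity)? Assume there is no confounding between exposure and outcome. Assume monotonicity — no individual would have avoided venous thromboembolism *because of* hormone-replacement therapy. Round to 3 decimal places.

p₁ = 0.204, p₀ = 0.14.
Under exogeneity and monotonicity, PN = (p₁ − p₀) / p₁.
PN = (0.204 − 0.14) / 0.204 = 0.064 / 0.204 ≈ 0.3137

PN ≈ 0.314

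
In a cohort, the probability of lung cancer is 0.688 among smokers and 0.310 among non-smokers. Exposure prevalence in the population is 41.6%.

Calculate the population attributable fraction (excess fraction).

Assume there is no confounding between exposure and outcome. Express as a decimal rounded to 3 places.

Let p₁ = 0.688, p₀ = 0.31.
Overall risk P(Y=1) = π·p₁ + (1−π)·p₀ = 0.416×0.688 + 0.584×0.31 = 0.46725.
Under exogeneity, PAF = [P(Y=1) − p₀] / P(Y=1).
PAF = (0.46725 − 0.31) / 0.46725 ≈ 0.3365

PAF ≈ 0.337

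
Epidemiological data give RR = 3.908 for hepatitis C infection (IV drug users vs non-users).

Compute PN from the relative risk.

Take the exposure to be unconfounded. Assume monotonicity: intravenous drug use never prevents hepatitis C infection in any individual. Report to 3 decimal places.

Under exogeneity and monotonicity, PN = (RR − 1) / RR = 1 − 1/RR.
PN = (3.908 − 1) / 3.908 = 2.908 / 3.908 ≈ 0.7441

PN ≈ 0.744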